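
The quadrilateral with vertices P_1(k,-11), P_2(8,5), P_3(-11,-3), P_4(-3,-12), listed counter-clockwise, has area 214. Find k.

Write out the shoelace sum; only the two edges meeting at P_1 involve k:
2·Area = [((-3)·(-11) − k·(-12)) + (k·5 − 8·(-11))] + 154
       = 17·k + 275 = 428
⇒ k = 9.

9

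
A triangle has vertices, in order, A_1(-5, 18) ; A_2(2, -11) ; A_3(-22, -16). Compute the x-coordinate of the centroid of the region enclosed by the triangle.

Apply the shoelace (surveyor's) formula. First the cross-terms c_i = x_i·y_{i+1} − x_{i+1}·y_i:
  19, -274, -476  ⇒  2A = -731, A = -365.5.
Then Σ (x_i + x_{i+1})·c_i = 18275, so x̄ = 18275 / (6·(-365.5)) = -25/3.

-25/3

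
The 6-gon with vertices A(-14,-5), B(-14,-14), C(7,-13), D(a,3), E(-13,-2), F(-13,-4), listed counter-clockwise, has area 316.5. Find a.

12

The doubled signed area Σ (x_i y_{i+1} − x_{i+1} y_i) is linear in a.
With a=0 it equals 501; the coefficient of a is 11 (from the two edges through D).
So 11·a + 501 = 2·316.5 = 633 ⇒ a = 12.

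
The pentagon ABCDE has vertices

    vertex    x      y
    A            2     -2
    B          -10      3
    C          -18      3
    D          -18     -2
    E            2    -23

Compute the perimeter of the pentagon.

76

|AB| = √((-12)² + (5)²) = √169 = 13
|BC| = √((-8)² + (0)²) = √64 = 8
|CD| = √((0)² + (-5)²) = √25 = 5
|DE| = √((20)² + (-21)²) = √841 = 29
|EA| = √((0)² + (21)²) = √441 = 21
Perimeter = 13 + 8 + 5 + 29 + 21 = 76.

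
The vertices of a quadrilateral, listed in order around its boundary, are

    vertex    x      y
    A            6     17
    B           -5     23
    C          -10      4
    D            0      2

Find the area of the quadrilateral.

Cross-terms: 223, 210, -20, -12  ⇒  Σ = 401
Area = |Σ|/2 = 200.5.

200.5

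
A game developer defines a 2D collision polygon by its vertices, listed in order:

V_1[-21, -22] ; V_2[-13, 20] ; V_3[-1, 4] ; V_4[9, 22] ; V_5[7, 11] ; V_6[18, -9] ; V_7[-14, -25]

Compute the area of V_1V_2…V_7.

Apply the surveyor's formula: 2A = Σ (x_i·y_{i+1} − x_{i+1}·y_i), indices taken mod 7.
V_1→V_2: (-21)(20) − (-13)(-22) = -706
V_2→V_3: (-13)(4) − (-1)(20) = -32
V_3→V_4: (-1)(22) − (9)(4) = -58
V_4→V_5: (9)(11) − (7)(22) = -55
V_5→V_6: (7)(-9) − (18)(11) = -261
V_6→V_7: (18)(-25) − (-14)(-9) = -576
V_7→V_1: (-14)(-22) − (-21)(-25) = -217
Σ = -1905
Area = |Σ|/2 = 952.5.

952.5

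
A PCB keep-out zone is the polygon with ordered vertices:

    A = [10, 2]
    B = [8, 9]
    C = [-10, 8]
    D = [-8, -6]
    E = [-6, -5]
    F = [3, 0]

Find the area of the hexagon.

188.5

Σ = (74) + (154) + (124) + (4) + (15) + (6) = 377
Area = |Σ|/2 = 188.5.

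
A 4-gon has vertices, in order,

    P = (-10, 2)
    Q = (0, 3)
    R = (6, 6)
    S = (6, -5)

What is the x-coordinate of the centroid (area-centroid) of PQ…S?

56/57

Apply the surveyor's formula. First the cross-terms c_i = x_i·y_{i+1} − x_{i+1}·y_i:
  -30, -18, -66, -38  ⇒  2A = -152, A = -76.
Then Σ (x_i + x_{i+1})·c_i = -448, so x̄ = -448 / (6·(-76)) = 56/57.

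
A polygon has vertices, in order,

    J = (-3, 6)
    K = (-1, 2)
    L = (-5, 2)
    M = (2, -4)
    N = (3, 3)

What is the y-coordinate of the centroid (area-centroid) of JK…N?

Apply the surveyor's formula. First the cross-terms c_i = x_i·y_{i+1} − x_{i+1}·y_i:
  0, 8, 16, 18, 27  ⇒  2A = 69, A = 34.5.
Then Σ (y_i + y_{i+1})·c_i = 225, so ȳ = 225 / (6·34.5) = 25/23.

25/23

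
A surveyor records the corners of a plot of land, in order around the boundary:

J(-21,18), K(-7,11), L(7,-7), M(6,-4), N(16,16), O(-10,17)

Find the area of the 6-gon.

Apply Gauss's area formula: 2A = Σ (x_i·y_{i+1} − x_{i+1}·y_i), indices taken mod 6.
Cross-terms: -105, -28, 14, 160, 432, 177  ⇒  Σ = 650
Area = |Σ|/2 = 325.

325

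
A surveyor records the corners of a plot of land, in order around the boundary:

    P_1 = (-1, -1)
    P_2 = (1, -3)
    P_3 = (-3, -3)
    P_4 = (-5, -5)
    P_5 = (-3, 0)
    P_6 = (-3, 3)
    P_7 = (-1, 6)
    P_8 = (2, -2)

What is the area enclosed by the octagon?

Apply Gauss's area formula: 2A = Σ (x_i·y_{i+1} − x_{i+1}·y_i), indices taken mod 8.
Σ = (4) + (-12) + (0) + (-15) + (-9) + (-15) + (-10) + (-4) = -61
Area = |Σ|/2 = 30.5.

30.5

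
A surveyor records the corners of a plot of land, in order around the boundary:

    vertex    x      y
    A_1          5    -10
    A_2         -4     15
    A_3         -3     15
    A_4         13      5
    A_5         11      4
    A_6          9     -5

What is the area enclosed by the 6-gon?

174.5

Apply the surveyor's formula: 2A = Σ (x_i·y_{i+1} − x_{i+1}·y_i), indices taken mod 6.
Cross-terms: 35, -15, -210, -3, -91, -65  ⇒  Σ = -349
Area = |Σ|/2 = 174.5.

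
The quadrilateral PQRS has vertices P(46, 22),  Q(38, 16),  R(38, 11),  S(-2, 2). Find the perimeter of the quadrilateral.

|PQ| = √((-8)² + (-6)²) = √100 = 10
|QR| = √((0)² + (-5)²) = √25 = 5
|RS| = √((-40)² + (-9)²) = √1681 = 41
|SP| = √((48)² + (20)²) = √2704 = 52
Perimeter = 10 + 5 + 41 + 52 = 108.

108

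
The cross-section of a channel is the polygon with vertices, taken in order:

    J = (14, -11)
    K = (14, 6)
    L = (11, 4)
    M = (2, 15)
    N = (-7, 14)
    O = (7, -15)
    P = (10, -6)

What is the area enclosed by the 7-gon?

303.5

Apply the shoelace (surveyor's) formula: 2A = Σ (x_i·y_{i+1} − x_{i+1}·y_i), indices taken mod 7.
Σ = (238) + (-10) + (157) + (133) + (7) + (108) + (-26) = 607
Area = |Σ|/2 = 303.5.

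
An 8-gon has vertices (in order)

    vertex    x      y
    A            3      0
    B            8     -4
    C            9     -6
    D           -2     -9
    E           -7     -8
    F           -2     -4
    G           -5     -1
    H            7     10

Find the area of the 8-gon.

Apply Gauss's area formula: 2A = Σ (x_i·y_{i+1} − x_{i+1}·y_i), indices taken mod 8.
A→B: (3)(-4) − (8)(0) = -12
B→C: (8)(-6) − (9)(-4) = -12
C→D: (9)(-9) − (-2)(-6) = -93
D→E: (-2)(-8) − (-7)(-9) = -47
E→F: (-7)(-4) − (-2)(-8) = 12
F→G: (-2)(-1) − (-5)(-4) = -18
G→H: (-5)(10) − (7)(-1) = -43
H→A: (7)(0) − (3)(10) = -30
Σ = -243
Area = |Σ|/2 = 121.5.

121.5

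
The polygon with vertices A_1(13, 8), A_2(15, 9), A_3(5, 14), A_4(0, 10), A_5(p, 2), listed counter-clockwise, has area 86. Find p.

7

The doubled signed area Σ (x_i y_{i+1} − x_{i+1} y_i) is linear in p.
With p=0 it equals 186; the coefficient of p is -2 (from the two edges through A_5).
So -2·p + 186 = 2·86 = 172 ⇒ p = 7.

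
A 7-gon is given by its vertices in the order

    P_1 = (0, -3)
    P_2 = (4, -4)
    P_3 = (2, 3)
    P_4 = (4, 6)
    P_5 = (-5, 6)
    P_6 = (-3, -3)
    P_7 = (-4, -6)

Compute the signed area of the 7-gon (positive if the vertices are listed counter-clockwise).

Σ = (12) + (20) + (0) + (54) + (33) + (6) + (12) = 137
Signed area = Σ/2 = 68.5 (positive ⇒ counter-clockwise traversal).

68.5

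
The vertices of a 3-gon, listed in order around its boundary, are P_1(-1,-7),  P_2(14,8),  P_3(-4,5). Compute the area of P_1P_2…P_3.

Apply the shoelace formula: 2A = Σ (x_i·y_{i+1} − x_{i+1}·y_i), indices taken mod 3.
Σ = (90) + (102) + (33) = 225
Area = |Σ|/2 = 112.5.

112.5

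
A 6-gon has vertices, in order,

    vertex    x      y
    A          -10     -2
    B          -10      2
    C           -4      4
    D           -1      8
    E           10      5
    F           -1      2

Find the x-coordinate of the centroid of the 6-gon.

-101/69

Apply the shoelace formula. First the cross-terms c_i = x_i·y_{i+1} − x_{i+1}·y_i:
  -40, -32, -28, -85, 25, 22  ⇒  2A = -138, A = -69.
Then Σ (x_i + x_{i+1})·c_i = 606, so x̄ = 606 / (6·(-69)) = -101/69.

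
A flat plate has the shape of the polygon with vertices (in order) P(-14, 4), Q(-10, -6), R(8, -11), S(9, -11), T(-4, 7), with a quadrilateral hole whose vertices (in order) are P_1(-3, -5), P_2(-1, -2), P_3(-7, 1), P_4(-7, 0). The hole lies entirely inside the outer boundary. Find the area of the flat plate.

183

Outer boundary:
Apply the shoelace (surveyor's) formula: 2A = Σ (x_i·y_{i+1} − x_{i+1}·y_i), indices taken mod 5.
P→Q: (-14)(-6) − (-10)(4) = 124
Q→R: (-10)(-11) − (8)(-6) = 158
R→S: (8)(-11) − (9)(-11) = 11
S→T: (9)(7) − (-4)(-11) = 19
T→P: (-4)(4) − (-14)(7) = 82
Σ = 394
Area = |Σ|/2 = 197.
Hole:
Cross-terms: 1, -15, 7, 35  ⇒  Σ = 28
Area = |Σ|/2 = 14.
Net area = 197 − 14 = 183.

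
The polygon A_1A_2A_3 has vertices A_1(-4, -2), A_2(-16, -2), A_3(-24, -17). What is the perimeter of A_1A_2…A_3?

|A_1A_2| = √((-12)² + (0)²) = √144 = 12
|A_2A_3| = √((-8)² + (-15)²) = √289 = 17
|A_3A_1| = √((20)² + (15)²) = √625 = 25
Perimeter = 12 + 17 + 25 = 54.

54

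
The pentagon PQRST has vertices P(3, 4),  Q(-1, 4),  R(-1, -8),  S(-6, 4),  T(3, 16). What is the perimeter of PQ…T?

56

|PQ| = √((-4)² + (0)²) = √16 = 4
|QR| = √((0)² + (-12)²) = √144 = 12
|RS| = √((-5)² + (12)²) = √169 = 13
|ST| = √((9)² + (12)²) = √225 = 15
|TP| = √((0)² + (-12)²) = √144 = 12
Perimeter = 4 + 12 + 13 + 15 + 12 = 56.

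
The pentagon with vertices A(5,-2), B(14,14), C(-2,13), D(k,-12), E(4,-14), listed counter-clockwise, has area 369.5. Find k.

Write out the shoelace sum; only the two edges meeting at D involve k:
2·Area = [((-2)·(-12) − k·13) + (k·(-14) − 4·(-12))] + 370
       = -27·k + 442 = 739
⇒ k = -11.

-11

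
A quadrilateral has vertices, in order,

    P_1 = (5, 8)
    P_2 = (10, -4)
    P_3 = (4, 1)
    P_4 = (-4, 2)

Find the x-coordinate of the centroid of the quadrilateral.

589/156

Apply the shoelace formula. First the cross-terms c_i = x_i·y_{i+1} − x_{i+1}·y_i:
  -100, 26, 12, -42  ⇒  2A = -104, A = -52.
Then Σ (x_i + x_{i+1})·c_i = -1178, so x̄ = -1178 / (6·(-52)) = 589/156.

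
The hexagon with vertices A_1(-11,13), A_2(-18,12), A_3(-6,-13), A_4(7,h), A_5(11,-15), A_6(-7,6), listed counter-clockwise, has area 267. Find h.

-12

The doubled signed area Σ (x_i y_{i+1} − x_{i+1} y_i) is linear in h.
With h=0 it equals 330; the coefficient of h is -17 (from the two edges through A_4).
So -17·h + 330 = 2·267 = 534 ⇒ h = -12.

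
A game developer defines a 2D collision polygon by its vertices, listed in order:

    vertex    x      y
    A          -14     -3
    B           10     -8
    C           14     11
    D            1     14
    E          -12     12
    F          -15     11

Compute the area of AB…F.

488

A→B: (-14)(-8) − (10)(-3) = 142
B→C: (10)(11) − (14)(-8) = 222
C→D: (14)(14) − (1)(11) = 185
D→E: (1)(12) − (-12)(14) = 180
E→F: (-12)(11) − (-15)(12) = 48
F→A: (-15)(-3) − (-14)(11) = 199
Σ = 976
Area = |Σ|/2 = 488.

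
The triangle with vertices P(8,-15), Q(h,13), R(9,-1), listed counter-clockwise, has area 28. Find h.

14

Write out the shoelace sum; only the two edges meeting at Q involve h:
2·Area = [(8·13 − h·(-15)) + (h·(-1) − 9·13)] + -127
       = 14·h + -140 = 56
⇒ h = 14.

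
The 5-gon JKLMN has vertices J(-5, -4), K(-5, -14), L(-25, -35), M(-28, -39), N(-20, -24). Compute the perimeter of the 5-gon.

|JK| = √((0)² + (-10)²) = √100 = 10
|KL| = √((-20)² + (-21)²) = √841 = 29
|LM| = √((-3)² + (-4)²) = √25 = 5
|MN| = √((8)² + (15)²) = √289 = 17
|NJ| = √((15)² + (20)²) = √625 = 25
Perimeter = 10 + 29 + 5 + 17 + 25 = 86.

86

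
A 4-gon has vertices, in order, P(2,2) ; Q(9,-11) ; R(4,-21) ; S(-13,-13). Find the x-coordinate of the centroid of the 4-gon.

-20/51

Apply Gauss's area formula. First the cross-terms c_i = x_i·y_{i+1} − x_{i+1}·y_i:
  -40, -145, -325, 0  ⇒  2A = -510, A = -255.
Then Σ (x_i + x_{i+1})·c_i = 600, so x̄ = 600 / (6·(-255)) = -20/51.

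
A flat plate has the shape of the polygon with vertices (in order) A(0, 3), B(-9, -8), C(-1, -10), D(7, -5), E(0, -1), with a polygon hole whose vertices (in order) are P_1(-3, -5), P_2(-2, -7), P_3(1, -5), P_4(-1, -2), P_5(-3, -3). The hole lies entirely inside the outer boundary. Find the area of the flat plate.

Outer boundary:
Σ = (27) + (82) + (75) + (-7) + (0) = 177
Area = |Σ|/2 = 88.5.
Hole:
P_1→P_2: (-3)(-7) − (-2)(-5) = 11
P_2→P_3: (-2)(-5) − (1)(-7) = 17
P_3→P_4: (1)(-2) − (-1)(-5) = -7
P_4→P_5: (-1)(-3) − (-3)(-2) = -3
P_5→P_1: (-3)(-5) − (-3)(-3) = 6
Σ = 24
Area = |Σ|/2 = 12.
Net area = 88.5 − 12 = 76.5.

76.5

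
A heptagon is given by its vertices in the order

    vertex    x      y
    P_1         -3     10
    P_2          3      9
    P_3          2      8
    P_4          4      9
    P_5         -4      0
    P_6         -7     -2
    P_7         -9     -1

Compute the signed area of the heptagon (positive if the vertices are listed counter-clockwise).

-62.5

Σ = (-57) + (6) + (-14) + (36) + (8) + (-11) + (-93) = -125
Signed area = Σ/2 = -62.5 (negative ⇒ clockwise traversal).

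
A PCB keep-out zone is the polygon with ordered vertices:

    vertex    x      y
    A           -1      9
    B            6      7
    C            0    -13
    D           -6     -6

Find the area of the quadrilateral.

138.5

Apply the shoelace (surveyor's) formula: 2A = Σ (x_i·y_{i+1} − x_{i+1}·y_i), indices taken mod 4.
Σ = (-61) + (-78) + (-78) + (-60) = -277
Area = |Σ|/2 = 138.5.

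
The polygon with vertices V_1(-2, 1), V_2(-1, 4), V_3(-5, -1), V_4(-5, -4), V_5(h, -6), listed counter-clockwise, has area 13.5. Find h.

The doubled signed area Σ (x_i y_{i+1} − x_{i+1} y_i) is linear in h.
With h=0 it equals 47; the coefficient of h is 5 (from the two edges through V_5).
So 5·h + 47 = 2·13.5 = 27 ⇒ h = -4.

-4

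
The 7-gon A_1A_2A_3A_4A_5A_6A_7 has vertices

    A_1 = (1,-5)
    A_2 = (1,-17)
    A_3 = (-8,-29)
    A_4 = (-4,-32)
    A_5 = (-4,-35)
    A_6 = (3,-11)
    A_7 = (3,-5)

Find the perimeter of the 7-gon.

68

|A_1A_2| = √((0)² + (-12)²) = √144 = 12
|A_2A_3| = √((-9)² + (-12)²) = √225 = 15
|A_3A_4| = √((4)² + (-3)²) = √25 = 5
|A_4A_5| = √((0)² + (-3)²) = √9 = 3
|A_5A_6| = √((7)² + (24)²) = √625 = 25
|A_6A_7| = √((0)² + (6)²) = √36 = 6
|A_7A_1| = √((-2)² + (0)²) = √4 = 2
Perimeter = 12 + 15 + 5 + 3 + 25 + 6 + 2 = 68.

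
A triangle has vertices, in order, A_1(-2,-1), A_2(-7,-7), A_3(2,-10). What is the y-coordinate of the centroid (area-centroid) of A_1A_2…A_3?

-6

Apply the surveyor's formula. First the cross-terms c_i = x_i·y_{i+1} − x_{i+1}·y_i:
  7, 84, -22  ⇒  2A = 69, A = 34.5.
Then Σ (y_i + y_{i+1})·c_i = -1242, so ȳ = -1242 / (6·34.5) = -6.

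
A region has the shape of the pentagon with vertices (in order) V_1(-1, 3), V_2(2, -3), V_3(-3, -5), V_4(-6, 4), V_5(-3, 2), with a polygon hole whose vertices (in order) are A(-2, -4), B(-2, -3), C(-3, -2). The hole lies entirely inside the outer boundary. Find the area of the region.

35

Outer boundary:
Apply Gauss's area formula: 2A = Σ (x_i·y_{i+1} − x_{i+1}·y_i), indices taken mod 5.
Σ = (-3) + (-19) + (-42) + (0) + (-7) = -71
Area = |Σ|/2 = 35.5.
Hole:
Apply the shoelace (surveyor's) formula: 2A = Σ (x_i·y_{i+1} − x_{i+1}·y_i), indices taken mod 3.
Cross-terms: -2, -5, 8  ⇒  Σ = 1
Area = |Σ|/2 = 0.5.
Net area = 35.5 − 0.5 = 35.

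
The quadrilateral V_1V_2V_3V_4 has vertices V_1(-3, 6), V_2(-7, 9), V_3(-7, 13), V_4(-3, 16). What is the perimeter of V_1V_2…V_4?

|V_1V_2| = √((-4)² + (3)²) = √25 = 5
|V_2V_3| = √((0)² + (4)²) = √16 = 4
|V_3V_4| = √((4)² + (3)²) = √25 = 5
|V_4V_1| = √((0)² + (-10)²) = √100 = 10
Perimeter = 5 + 4 + 5 + 10 = 24.

24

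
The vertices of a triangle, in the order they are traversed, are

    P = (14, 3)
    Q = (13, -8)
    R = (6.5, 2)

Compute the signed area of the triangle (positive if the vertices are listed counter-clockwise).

-40.75

Apply Gauss's area formula: 2A = Σ (x_i·y_{i+1} − x_{i+1}·y_i), indices taken mod 3.
Σ = (-151) + (78) + (-8.5) = -81.5
Signed area = Σ/2 = -40.75 (negative ⇒ clockwise traversal).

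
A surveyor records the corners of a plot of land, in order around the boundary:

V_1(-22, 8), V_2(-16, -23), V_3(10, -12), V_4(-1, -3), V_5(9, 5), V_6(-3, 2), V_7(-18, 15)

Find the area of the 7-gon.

623

Apply Gauss's area formula: 2A = Σ (x_i·y_{i+1} − x_{i+1}·y_i), indices taken mod 7.
Σ = (634) + (422) + (-42) + (22) + (33) + (-9) + (186) = 1246
Area = |Σ|/2 = 623.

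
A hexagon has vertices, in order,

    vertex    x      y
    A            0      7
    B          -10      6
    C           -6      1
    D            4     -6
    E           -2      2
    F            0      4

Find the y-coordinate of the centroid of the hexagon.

Apply the surveyor's formula. First the cross-terms c_i = x_i·y_{i+1} − x_{i+1}·y_i:
  70, 26, 32, -4, -8, 0  ⇒  2A = 116, A = 58.
Then Σ (y_i + y_{i+1})·c_i = 900, so ȳ = 900 / (6·58) = 75/29.

75/29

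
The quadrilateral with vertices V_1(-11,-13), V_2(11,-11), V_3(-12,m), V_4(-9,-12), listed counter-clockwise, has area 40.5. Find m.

Write out the shoelace sum; only the two edges meeting at V_3 involve m:
2·Area = [(11·m − (-12)·(-11)) + ((-12)·(-12) − (-9)·m)] + 249
       = 20·m + 261 = 81
⇒ m = -9.

-9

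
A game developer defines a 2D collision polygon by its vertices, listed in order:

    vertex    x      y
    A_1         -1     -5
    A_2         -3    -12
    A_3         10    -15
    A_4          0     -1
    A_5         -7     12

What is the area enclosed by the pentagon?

96

Apply the shoelace formula: 2A = Σ (x_i·y_{i+1} − x_{i+1}·y_i), indices taken mod 5.
A_1→A_2: (-1)(-12) − (-3)(-5) = -3
A_2→A_3: (-3)(-15) − (10)(-12) = 165
A_3→A_4: (10)(-1) − (0)(-15) = -10
A_4→A_5: (0)(12) − (-7)(-1) = -7
A_5→A_1: (-7)(-5) − (-1)(12) = 47
Σ = 192
Area = |Σ|/2 = 96.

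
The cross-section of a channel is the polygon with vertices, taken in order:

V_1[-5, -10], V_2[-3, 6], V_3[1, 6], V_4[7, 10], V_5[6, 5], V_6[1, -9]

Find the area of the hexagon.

127.5

Apply the shoelace formula: 2A = Σ (x_i·y_{i+1} − x_{i+1}·y_i), indices taken mod 6.
Σ = (-60) + (-24) + (-32) + (-25) + (-59) + (-55) = -255
Area = |Σ|/2 = 127.5.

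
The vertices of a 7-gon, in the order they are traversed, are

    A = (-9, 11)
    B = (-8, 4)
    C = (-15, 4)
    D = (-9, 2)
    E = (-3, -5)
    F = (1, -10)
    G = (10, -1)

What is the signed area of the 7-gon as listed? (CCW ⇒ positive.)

186

A→B: (-9)(4) − (-8)(11) = 52
B→C: (-8)(4) − (-15)(4) = 28
C→D: (-15)(2) − (-9)(4) = 6
D→E: (-9)(-5) − (-3)(2) = 51
E→F: (-3)(-10) − (1)(-5) = 35
F→G: (1)(-1) − (10)(-10) = 99
G→A: (10)(11) − (-9)(-1) = 101
Σ = 372
Signed area = Σ/2 = 186 (positive ⇒ counter-clockwise traversal).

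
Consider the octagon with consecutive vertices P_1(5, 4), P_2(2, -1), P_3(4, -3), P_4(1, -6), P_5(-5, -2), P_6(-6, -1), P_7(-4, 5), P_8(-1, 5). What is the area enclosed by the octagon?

76.5

Apply the shoelace (surveyor's) formula: 2A = Σ (x_i·y_{i+1} − x_{i+1}·y_i), indices taken mod 8.
P_1→P_2: (5)(-1) − (2)(4) = -13
P_2→P_3: (2)(-3) − (4)(-1) = -2
P_3→P_4: (4)(-6) − (1)(-3) = -21
P_4→P_5: (1)(-2) − (-5)(-6) = -32
P_5→P_6: (-5)(-1) − (-6)(-2) = -7
P_6→P_7: (-6)(5) − (-4)(-1) = -34
P_7→P_8: (-4)(5) − (-1)(5) = -15
P_8→P_1: (-1)(4) − (5)(5) = -29
Σ = -153
Area = |Σ|/2 = 76.5.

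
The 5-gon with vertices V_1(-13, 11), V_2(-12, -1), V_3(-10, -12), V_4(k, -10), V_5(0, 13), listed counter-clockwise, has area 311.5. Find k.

Write out the shoelace sum; only the two edges meeting at V_4 involve k:
2·Area = [((-10)·(-10) − k·(-12)) + (k·13 − 0·(-10))] + 448
       = 25·k + 548 = 623
⇒ k = 3.

3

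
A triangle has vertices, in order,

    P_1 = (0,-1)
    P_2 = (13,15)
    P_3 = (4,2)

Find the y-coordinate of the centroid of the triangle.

Apply Gauss's area formula. First the cross-terms c_i = x_i·y_{i+1} − x_{i+1}·y_i:
  13, -34, -4  ⇒  2A = -25, A = -12.5.
Then Σ (y_i + y_{i+1})·c_i = -400, so ȳ = -400 / (6·(-12.5)) = 16/3.

16/3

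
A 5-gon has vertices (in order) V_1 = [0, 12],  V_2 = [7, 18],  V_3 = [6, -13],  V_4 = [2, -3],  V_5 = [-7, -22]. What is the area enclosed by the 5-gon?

Apply the surveyor's formula: 2A = Σ (x_i·y_{i+1} − x_{i+1}·y_i), indices taken mod 5.
Cross-terms: -84, -199, 8, -65, -84  ⇒  Σ = -424
Area = |Σ|/2 = 212.

212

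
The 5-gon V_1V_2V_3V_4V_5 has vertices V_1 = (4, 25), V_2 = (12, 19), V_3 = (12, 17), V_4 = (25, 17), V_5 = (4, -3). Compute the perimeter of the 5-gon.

|V_1V_2| = √((8)² + (-6)²) = √100 = 10
|V_2V_3| = √((0)² + (-2)²) = √4 = 2
|V_3V_4| = √((13)² + (0)²) = √169 = 13
|V_4V_5| = √((-21)² + (-20)²) = √841 = 29
|V_5V_1| = √((0)² + (28)²) = √784 = 28
Perimeter = 10 + 2 + 13 + 29 + 28 = 82.

82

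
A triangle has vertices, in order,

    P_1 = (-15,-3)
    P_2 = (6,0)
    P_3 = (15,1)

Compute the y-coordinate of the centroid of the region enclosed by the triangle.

Apply the surveyor's formula. First the cross-terms c_i = x_i·y_{i+1} − x_{i+1}·y_i:
  18, 6, -30  ⇒  2A = -6, A = -3.
Then Σ (y_i + y_{i+1})·c_i = 12, so ȳ = 12 / (6·(-3)) = -2/3.

-2/3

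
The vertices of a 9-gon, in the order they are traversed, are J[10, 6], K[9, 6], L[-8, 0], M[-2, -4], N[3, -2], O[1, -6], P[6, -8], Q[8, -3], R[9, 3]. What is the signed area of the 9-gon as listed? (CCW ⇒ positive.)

117.5

Apply the shoelace (surveyor's) formula: 2A = Σ (x_i·y_{i+1} − x_{i+1}·y_i), indices taken mod 9.
J→K: (10)(6) − (9)(6) = 6
K→L: (9)(0) − (-8)(6) = 48
L→M: (-8)(-4) − (-2)(0) = 32
M→N: (-2)(-2) − (3)(-4) = 16
N→O: (3)(-6) − (1)(-2) = -16
O→P: (1)(-8) − (6)(-6) = 28
P→Q: (6)(-3) − (8)(-8) = 46
Q→R: (8)(3) − (9)(-3) = 51
R→J: (9)(6) − (10)(3) = 24
Σ = 235
Signed area = Σ/2 = 117.5 (positive ⇒ counter-clockwise traversal).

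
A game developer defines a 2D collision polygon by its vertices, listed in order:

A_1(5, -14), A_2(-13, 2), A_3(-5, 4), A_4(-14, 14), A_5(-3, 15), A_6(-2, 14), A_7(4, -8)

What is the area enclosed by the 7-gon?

Cross-terms: -172, -42, -14, -168, -12, -40, -16  ⇒  Σ = -464
Area = |Σ|/2 = 232.

232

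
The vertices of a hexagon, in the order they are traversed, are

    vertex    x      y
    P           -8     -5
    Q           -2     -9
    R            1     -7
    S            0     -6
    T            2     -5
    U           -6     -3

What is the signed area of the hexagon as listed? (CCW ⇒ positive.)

30.5

Apply the surveyor's formula: 2A = Σ (x_i·y_{i+1} − x_{i+1}·y_i), indices taken mod 6.
Σ = (62) + (23) + (-6) + (12) + (-36) + (6) = 61
Signed area = Σ/2 = 30.5 (positive ⇒ counter-clockwise traversal).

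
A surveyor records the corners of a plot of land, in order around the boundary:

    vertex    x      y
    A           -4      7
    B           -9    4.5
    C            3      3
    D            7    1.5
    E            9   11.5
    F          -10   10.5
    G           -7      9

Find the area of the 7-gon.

Apply the shoelace formula: 2A = Σ (x_i·y_{i+1} − x_{i+1}·y_i), indices taken mod 7.
Cross-terms: 45, -40.5, -16.5, 67, 209.5, -16.5, -13  ⇒  Σ = 235
Area = |Σ|/2 = 117.5.

117.5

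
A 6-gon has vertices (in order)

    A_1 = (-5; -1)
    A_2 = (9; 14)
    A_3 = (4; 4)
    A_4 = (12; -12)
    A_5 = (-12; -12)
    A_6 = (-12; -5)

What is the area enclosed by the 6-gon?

281

Apply the surveyor's formula: 2A = Σ (x_i·y_{i+1} − x_{i+1}·y_i), indices taken mod 6.
A_1→A_2: (-5)(14) − (9)(-1) = -61
A_2→A_3: (9)(4) − (4)(14) = -20
A_3→A_4: (4)(-12) − (12)(4) = -96
A_4→A_5: (12)(-12) − (-12)(-12) = -288
A_5→A_6: (-12)(-5) − (-12)(-12) = -84
A_6→A_1: (-12)(-1) − (-5)(-5) = -13
Σ = -562
Area = |Σ|/2 = 281.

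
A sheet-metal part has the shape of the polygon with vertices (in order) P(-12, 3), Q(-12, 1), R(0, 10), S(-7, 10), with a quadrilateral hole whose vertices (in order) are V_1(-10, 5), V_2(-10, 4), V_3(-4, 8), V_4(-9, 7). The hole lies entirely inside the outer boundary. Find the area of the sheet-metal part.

Outer boundary:
Apply the shoelace formula: 2A = Σ (x_i·y_{i+1} − x_{i+1}·y_i), indices taken mod 4.
Cross-terms: 24, -120, 70, 99  ⇒  Σ = 73
Area = |Σ|/2 = 36.5.
Hole:
Cross-terms: 10, -64, 44, 25  ⇒  Σ = 15
Area = |Σ|/2 = 7.5.
Net area = 36.5 − 7.5 = 29.

29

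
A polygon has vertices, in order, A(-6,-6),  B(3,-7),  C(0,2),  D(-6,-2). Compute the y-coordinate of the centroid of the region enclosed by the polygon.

Apply the shoelace formula. First the cross-terms c_i = x_i·y_{i+1} − x_{i+1}·y_i:
  60, 6, 12, 24  ⇒  2A = 102, A = 51.
Then Σ (y_i + y_{i+1})·c_i = -1002, so ȳ = -1002 / (6·51) = -167/51.

-167/51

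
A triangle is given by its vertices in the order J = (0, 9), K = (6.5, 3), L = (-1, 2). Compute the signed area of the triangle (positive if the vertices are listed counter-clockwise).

-25.75

J→K: (0)(3) − (6.5)(9) = -58.5
K→L: (6.5)(2) − (-1)(3) = 16
L→J: (-1)(9) − (0)(2) = -9
Σ = -51.5
Signed area = Σ/2 = -25.75 (negative ⇒ clockwise traversal).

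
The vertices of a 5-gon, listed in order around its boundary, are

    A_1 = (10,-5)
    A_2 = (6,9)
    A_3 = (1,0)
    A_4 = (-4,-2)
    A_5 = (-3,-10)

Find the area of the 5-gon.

129

Apply the surveyor's formula: 2A = Σ (x_i·y_{i+1} − x_{i+1}·y_i), indices taken mod 5.
Σ = (120) + (-9) + (-2) + (34) + (115) = 258
Area = |Σ|/2 = 129.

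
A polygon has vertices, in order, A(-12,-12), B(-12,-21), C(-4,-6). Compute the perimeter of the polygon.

|AB| = √((0)² + (-9)²) = √81 = 9
|BC| = √((8)² + (15)²) = √289 = 17
|CA| = √((-8)² + (-6)²) = √100 = 10
Perimeter = 9 + 17 + 10 = 36.

36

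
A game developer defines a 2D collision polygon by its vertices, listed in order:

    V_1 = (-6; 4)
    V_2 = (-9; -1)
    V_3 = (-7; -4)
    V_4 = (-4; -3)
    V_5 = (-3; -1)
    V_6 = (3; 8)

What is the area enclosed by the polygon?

Apply the shoelace (surveyor's) formula: 2A = Σ (x_i·y_{i+1} − x_{i+1}·y_i), indices taken mod 6.
V_1→V_2: (-6)(-1) − (-9)(4) = 42
V_2→V_3: (-9)(-4) − (-7)(-1) = 29
V_3→V_4: (-7)(-3) − (-4)(-4) = 5
V_4→V_5: (-4)(-1) − (-3)(-3) = -5
V_5→V_6: (-3)(8) − (3)(-1) = -21
V_6→V_1: (3)(4) − (-6)(8) = 60
Σ = 110
Area = |Σ|/2 = 55.

55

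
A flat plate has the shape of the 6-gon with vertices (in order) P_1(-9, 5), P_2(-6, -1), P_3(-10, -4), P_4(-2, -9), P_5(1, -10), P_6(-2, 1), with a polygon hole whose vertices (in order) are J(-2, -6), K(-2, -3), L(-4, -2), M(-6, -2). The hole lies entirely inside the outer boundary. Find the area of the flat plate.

65

Outer boundary:
Apply the shoelace (surveyor's) formula: 2A = Σ (x_i·y_{i+1} − x_{i+1}·y_i), indices taken mod 6.
Σ = (39) + (14) + (82) + (29) + (-19) + (-1) = 144
Area = |Σ|/2 = 72.
Hole:
Apply the shoelace (surveyor's) formula: 2A = Σ (x_i·y_{i+1} − x_{i+1}·y_i), indices taken mod 4.
Σ = (-6) + (-8) + (-4) + (32) = 14
Area = |Σ|/2 = 7.
Net area = 72 − 7 = 65.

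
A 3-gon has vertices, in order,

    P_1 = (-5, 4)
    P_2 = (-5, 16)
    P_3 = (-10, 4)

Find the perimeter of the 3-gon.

30

|P_1P_2| = √((0)² + (12)²) = √144 = 12
|P_2P_3| = √((-5)² + (-12)²) = √169 = 13
|P_3P_1| = √((5)² + (0)²) = √25 = 5
Perimeter = 12 + 13 + 5 = 30.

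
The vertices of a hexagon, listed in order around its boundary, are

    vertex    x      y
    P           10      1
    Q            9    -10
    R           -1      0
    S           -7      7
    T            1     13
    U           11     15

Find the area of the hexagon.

245.5

Apply the shoelace formula: 2A = Σ (x_i·y_{i+1} − x_{i+1}·y_i), indices taken mod 6.
P→Q: (10)(-10) − (9)(1) = -109
Q→R: (9)(0) − (-1)(-10) = -10
R→S: (-1)(7) − (-7)(0) = -7
S→T: (-7)(13) − (1)(7) = -98
T→U: (1)(15) − (11)(13) = -128
U→P: (11)(1) − (10)(15) = -139
Σ = -491
Area = |Σ|/2 = 245.5.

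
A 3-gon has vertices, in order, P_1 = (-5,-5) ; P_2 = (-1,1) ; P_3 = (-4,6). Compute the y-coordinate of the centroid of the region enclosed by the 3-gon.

2/3

Apply the surveyor's formula. First the cross-terms c_i = x_i·y_{i+1} − x_{i+1}·y_i:
  -10, -2, 50  ⇒  2A = 38, A = 19.
Then Σ (y_i + y_{i+1})·c_i = 76, so ȳ = 76 / (6·19) = 2/3.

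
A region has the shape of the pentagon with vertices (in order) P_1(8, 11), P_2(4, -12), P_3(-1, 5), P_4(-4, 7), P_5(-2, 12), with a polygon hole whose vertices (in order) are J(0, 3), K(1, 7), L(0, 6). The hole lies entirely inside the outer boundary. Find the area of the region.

134

Outer boundary:
P_1→P_2: (8)(-12) − (4)(11) = -140
P_2→P_3: (4)(5) − (-1)(-12) = 8
P_3→P_4: (-1)(7) − (-4)(5) = 13
P_4→P_5: (-4)(12) − (-2)(7) = -34
P_5→P_1: (-2)(11) − (8)(12) = -118
Σ = -271
Area = |Σ|/2 = 135.5.
Hole:
Σ = (-3) + (6) + (0) = 3
Area = |Σ|/2 = 1.5.
Net area = 135.5 − 1.5 = 134.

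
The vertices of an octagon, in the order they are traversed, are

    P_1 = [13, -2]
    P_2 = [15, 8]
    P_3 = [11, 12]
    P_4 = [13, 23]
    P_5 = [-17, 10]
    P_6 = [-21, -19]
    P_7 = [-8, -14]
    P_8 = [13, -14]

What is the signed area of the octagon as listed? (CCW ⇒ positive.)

984.5

Apply Gauss's area formula: 2A = Σ (x_i·y_{i+1} − x_{i+1}·y_i), indices taken mod 8.
P_1→P_2: (13)(8) − (15)(-2) = 134
P_2→P_3: (15)(12) − (11)(8) = 92
P_3→P_4: (11)(23) − (13)(12) = 97
P_4→P_5: (13)(10) − (-17)(23) = 521
P_5→P_6: (-17)(-19) − (-21)(10) = 533
P_6→P_7: (-21)(-14) − (-8)(-19) = 142
P_7→P_8: (-8)(-14) − (13)(-14) = 294
P_8→P_1: (13)(-2) − (13)(-14) = 156
Σ = 1969
Signed area = Σ/2 = 984.5 (positive ⇒ counter-clockwise traversal).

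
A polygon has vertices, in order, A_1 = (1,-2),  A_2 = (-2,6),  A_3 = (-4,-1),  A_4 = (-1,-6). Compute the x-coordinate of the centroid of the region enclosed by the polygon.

Apply the shoelace (surveyor's) formula. First the cross-terms c_i = x_i·y_{i+1} − x_{i+1}·y_i:
  2, 26, 23, 8  ⇒  2A = 59, A = 29.5.
Then Σ (x_i + x_{i+1})·c_i = -273, so x̄ = -273 / (6·29.5) = -91/59.

-91/59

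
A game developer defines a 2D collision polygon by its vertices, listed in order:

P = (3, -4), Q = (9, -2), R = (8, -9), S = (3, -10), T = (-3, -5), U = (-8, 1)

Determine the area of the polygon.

73.5

Apply the shoelace formula: 2A = Σ (x_i·y_{i+1} − x_{i+1}·y_i), indices taken mod 6.
Cross-terms: 30, -65, -53, -45, -43, 29  ⇒  Σ = -147
Area = |Σ|/2 = 73.5.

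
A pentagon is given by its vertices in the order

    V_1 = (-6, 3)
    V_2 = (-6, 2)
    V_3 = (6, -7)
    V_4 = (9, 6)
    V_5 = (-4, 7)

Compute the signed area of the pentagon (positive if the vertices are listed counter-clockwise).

126

Apply the shoelace formula: 2A = Σ (x_i·y_{i+1} − x_{i+1}·y_i), indices taken mod 5.
V_1→V_2: (-6)(2) − (-6)(3) = 6
V_2→V_3: (-6)(-7) − (6)(2) = 30
V_3→V_4: (6)(6) − (9)(-7) = 99
V_4→V_5: (9)(7) − (-4)(6) = 87
V_5→V_1: (-4)(3) − (-6)(7) = 30
Σ = 252
Signed area = Σ/2 = 126 (positive ⇒ counter-clockwise traversal).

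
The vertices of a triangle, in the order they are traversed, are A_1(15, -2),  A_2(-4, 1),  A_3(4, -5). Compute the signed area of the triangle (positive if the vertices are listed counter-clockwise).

45

Apply the shoelace (surveyor's) formula: 2A = Σ (x_i·y_{i+1} − x_{i+1}·y_i), indices taken mod 3.
Cross-terms: 7, 16, 67  ⇒  Σ = 90
Signed area = Σ/2 = 45 (positive ⇒ counter-clockwise traversal).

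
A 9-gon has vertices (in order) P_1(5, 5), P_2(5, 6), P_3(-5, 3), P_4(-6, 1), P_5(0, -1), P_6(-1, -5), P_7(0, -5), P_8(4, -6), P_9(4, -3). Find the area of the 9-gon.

70

P_1→P_2: (5)(6) − (5)(5) = 5
P_2→P_3: (5)(3) − (-5)(6) = 45
P_3→P_4: (-5)(1) − (-6)(3) = 13
P_4→P_5: (-6)(-1) − (0)(1) = 6
P_5→P_6: (0)(-5) − (-1)(-1) = -1
P_6→P_7: (-1)(-5) − (0)(-5) = 5
P_7→P_8: (0)(-6) − (4)(-5) = 20
P_8→P_9: (4)(-3) − (4)(-6) = 12
P_9→P_1: (4)(5) − (5)(-3) = 35
Σ = 140
Area = |Σ|/2 = 70.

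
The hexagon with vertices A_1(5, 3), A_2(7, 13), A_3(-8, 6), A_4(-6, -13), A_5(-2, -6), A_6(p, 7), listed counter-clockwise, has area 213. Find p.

The doubled signed area Σ (x_i y_{i+1} − x_{i+1} y_i) is linear in p.
With p=0 it equals 291; the coefficient of p is 9 (from the two edges through A_6).
So 9·p + 291 = 2·213 = 426 ⇒ p = 15.

15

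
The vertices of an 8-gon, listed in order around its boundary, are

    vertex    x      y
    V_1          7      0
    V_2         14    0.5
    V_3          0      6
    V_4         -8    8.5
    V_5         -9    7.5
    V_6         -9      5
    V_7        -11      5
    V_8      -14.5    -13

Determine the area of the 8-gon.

Apply Gauss's area formula: 2A = Σ (x_i·y_{i+1} − x_{i+1}·y_i), indices taken mod 8.
Σ = (3.5) + (84) + (48) + (16.5) + (22.5) + (10) + (215.5) + (91) = 491
Area = |Σ|/2 = 245.5.

245.5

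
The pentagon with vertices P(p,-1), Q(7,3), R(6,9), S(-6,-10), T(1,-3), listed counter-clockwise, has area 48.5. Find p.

The doubled signed area Σ (x_i y_{i+1} − x_{i+1} y_i) is linear in p.
With p=0 it equals 73; the coefficient of p is 6 (from the two edges through P).
So 6·p + 73 = 2·48.5 = 97 ⇒ p = 4.

4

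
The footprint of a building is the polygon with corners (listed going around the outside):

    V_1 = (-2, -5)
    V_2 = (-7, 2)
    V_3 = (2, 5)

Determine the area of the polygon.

Σ = (-39) + (-39) + (0) = -78
Area = |Σ|/2 = 39.

39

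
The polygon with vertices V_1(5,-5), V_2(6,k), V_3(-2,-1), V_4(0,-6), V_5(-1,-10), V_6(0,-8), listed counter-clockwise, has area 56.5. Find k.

5

Write out the shoelace sum; only the two edges meeting at V_2 involve k:
2·Area = [(5·k − 6·(-5)) + (6·(-1) − (-2)·k)] + 54
       = 7·k + 78 = 113
⇒ k = 5.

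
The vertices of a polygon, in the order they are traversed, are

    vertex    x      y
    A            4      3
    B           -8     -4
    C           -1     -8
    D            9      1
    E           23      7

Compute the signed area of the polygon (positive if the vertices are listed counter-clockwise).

A→B: (4)(-4) − (-8)(3) = 8
B→C: (-8)(-8) − (-1)(-4) = 60
C→D: (-1)(1) − (9)(-8) = 71
D→E: (9)(7) − (23)(1) = 40
E→A: (23)(3) − (4)(7) = 41
Σ = 220
Signed area = Σ/2 = 110 (positive ⇒ counter-clockwise traversal).

110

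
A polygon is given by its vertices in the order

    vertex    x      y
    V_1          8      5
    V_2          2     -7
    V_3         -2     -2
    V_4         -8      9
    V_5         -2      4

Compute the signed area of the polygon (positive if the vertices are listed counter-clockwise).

Apply the shoelace formula: 2A = Σ (x_i·y_{i+1} − x_{i+1}·y_i), indices taken mod 5.
Cross-terms: -66, -18, -34, -14, -42  ⇒  Σ = -174
Signed area = Σ/2 = -87 (negative ⇒ clockwise traversal).

-87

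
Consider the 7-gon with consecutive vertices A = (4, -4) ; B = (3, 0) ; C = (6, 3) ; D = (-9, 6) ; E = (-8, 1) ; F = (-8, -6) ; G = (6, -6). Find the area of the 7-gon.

Apply the surveyor's formula: 2A = Σ (x_i·y_{i+1} − x_{i+1}·y_i), indices taken mod 7.
Cross-terms: 12, 9, 63, 39, 56, 84, 0  ⇒  Σ = 263
Area = |Σ|/2 = 131.5.

131.5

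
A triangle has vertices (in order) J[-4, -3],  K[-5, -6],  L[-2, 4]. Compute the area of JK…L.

Σ = (9) + (-32) + (22) = -1
Area = |Σ|/2 = 0.5.

0.5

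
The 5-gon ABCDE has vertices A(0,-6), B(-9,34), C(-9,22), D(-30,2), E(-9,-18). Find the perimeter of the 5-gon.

126

|AB| = √((-9)² + (40)²) = √1681 = 41
|BC| = √((0)² + (-12)²) = √144 = 12
|CD| = √((-21)² + (-20)²) = √841 = 29
|DE| = √((21)² + (-20)²) = √841 = 29
|EA| = √((9)² + (12)²) = √225 = 15
Perimeter = 41 + 12 + 29 + 29 + 15 = 126.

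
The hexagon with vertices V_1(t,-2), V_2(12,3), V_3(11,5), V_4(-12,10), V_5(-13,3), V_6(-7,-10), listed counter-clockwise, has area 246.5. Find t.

1

Write out the shoelace sum; only the two edges meeting at V_1 involve t:
2·Area = [((-7)·(-2) − t·(-10)) + (t·3 − 12·(-2))] + 442
       = 13·t + 480 = 493
⇒ t = 1.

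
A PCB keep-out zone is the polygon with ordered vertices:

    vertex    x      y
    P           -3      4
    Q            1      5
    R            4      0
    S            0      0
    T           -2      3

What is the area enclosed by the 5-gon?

P→Q: (-3)(5) − (1)(4) = -19
Q→R: (1)(0) − (4)(5) = -20
R→S: (4)(0) − (0)(0) = 0
S→T: (0)(3) − (-2)(0) = 0
T→P: (-2)(4) − (-3)(3) = 1
Σ = -38
Area = |Σ|/2 = 19.

19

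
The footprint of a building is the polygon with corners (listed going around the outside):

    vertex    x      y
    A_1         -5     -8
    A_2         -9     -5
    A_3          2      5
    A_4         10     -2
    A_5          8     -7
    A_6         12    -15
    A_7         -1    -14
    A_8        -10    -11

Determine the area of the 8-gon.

256.5

Apply the shoelace formula: 2A = Σ (x_i·y_{i+1} − x_{i+1}·y_i), indices taken mod 8.
Σ = (-47) + (-35) + (-54) + (-54) + (-36) + (-183) + (-129) + (25) = -513
Area = |Σ|/2 = 256.5.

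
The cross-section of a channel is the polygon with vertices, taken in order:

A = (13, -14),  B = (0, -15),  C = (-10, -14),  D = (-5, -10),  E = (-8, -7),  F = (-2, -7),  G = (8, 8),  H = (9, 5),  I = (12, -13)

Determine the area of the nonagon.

243

Apply the shoelace formula: 2A = Σ (x_i·y_{i+1} − x_{i+1}·y_i), indices taken mod 9.
Cross-terms: -195, -150, 30, -45, 42, 40, -32, -177, 1  ⇒  Σ = -486
Area = |Σ|/2 = 243.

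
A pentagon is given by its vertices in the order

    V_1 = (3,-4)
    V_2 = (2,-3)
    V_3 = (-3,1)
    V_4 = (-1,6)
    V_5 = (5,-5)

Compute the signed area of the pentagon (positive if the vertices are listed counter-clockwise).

-27.5

Apply the shoelace formula: 2A = Σ (x_i·y_{i+1} − x_{i+1}·y_i), indices taken mod 5.
Σ = (-1) + (-7) + (-17) + (-25) + (-5) = -55
Signed area = Σ/2 = -27.5 (negative ⇒ clockwise traversal).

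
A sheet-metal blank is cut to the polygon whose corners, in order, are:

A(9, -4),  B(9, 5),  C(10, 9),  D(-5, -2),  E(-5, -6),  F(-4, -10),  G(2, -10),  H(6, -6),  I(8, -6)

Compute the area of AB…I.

162.5

Σ = (81) + (31) + (25) + (20) + (26) + (60) + (48) + (12) + (22) = 325
Area = |Σ|/2 = 162.5.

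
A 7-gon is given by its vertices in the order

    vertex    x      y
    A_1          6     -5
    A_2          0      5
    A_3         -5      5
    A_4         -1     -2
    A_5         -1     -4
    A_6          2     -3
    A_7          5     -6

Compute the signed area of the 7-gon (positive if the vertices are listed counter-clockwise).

Cross-terms: 30, 25, 15, 2, 11, 3, 11  ⇒  Σ = 97
Signed area = Σ/2 = 48.5 (positive ⇒ counter-clockwise traversal).

48.5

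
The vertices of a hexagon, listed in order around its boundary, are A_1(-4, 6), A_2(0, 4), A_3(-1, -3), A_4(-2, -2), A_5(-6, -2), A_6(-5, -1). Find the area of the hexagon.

Σ = (-16) + (4) + (-4) + (-8) + (-4) + (-34) = -62
Area = |Σ|/2 = 31.

31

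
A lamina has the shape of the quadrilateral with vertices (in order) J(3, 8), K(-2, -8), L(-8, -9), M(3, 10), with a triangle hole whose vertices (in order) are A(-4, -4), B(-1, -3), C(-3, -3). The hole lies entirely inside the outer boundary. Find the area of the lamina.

Outer boundary:
Apply the shoelace formula: 2A = Σ (x_i·y_{i+1} − x_{i+1}·y_i), indices taken mod 4.
J→K: (3)(-8) − (-2)(8) = -8
K→L: (-2)(-9) − (-8)(-8) = -46
L→M: (-8)(10) − (3)(-9) = -53
M→J: (3)(8) − (3)(10) = -6
Σ = -113
Area = |Σ|/2 = 56.5.
Hole:
Apply the shoelace (surveyor's) formula: 2A = Σ (x_i·y_{i+1} − x_{i+1}·y_i), indices taken mod 3.
Σ = (8) + (-6) + (0) = 2
Area = |Σ|/2 = 1.
Net area = 56.5 − 1 = 55.5.

55.5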